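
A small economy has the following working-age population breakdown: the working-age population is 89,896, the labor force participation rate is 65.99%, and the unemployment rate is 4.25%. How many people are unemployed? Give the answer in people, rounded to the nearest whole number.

About 2,521 are unemployed.

Labor force = 0.6599 × 89,896 = 59,322.
Unemployed = 0.0425 × 59,322 ≈ 2,521.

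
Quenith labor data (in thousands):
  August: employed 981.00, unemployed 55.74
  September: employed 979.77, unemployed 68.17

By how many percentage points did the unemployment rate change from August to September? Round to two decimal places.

August: labor force = 981.00 + 55.74 = 1,036.74; u = 55.74/1,036.74 = 5.38%.
September: labor force = 979.77 + 68.17 = 1,047.94; u = 68.17/1,047.94 = 6.51%.
Change = 6.51% − 5.38% = +1.13 pp.

The unemployment rate changed by +1.13 percentage points.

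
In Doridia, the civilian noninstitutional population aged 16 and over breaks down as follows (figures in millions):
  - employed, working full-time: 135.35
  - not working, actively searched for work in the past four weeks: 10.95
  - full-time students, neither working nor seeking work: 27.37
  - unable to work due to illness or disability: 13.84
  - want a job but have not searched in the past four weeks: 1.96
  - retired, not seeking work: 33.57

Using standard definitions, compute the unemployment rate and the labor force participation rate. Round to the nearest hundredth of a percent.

Employed = 135.35 million.
Unemployed = 10.95 million.
Labor force = 135.35 + 10.95 = 146.30 million.
Not in labor force = 27.37 + 13.84 + 1.96 + 33.57 = 76.74 million (those not working and not actively searching are outside the labor force — including those who want a job but have given up searching).
Civilian working-age population = 146.30 + 76.74 = 223.04 million.
Unemployment rate = 10.95 / 146.30 = 7.48%.
Labor force participation rate = 146.30 / 223.04 = 65.59%.

Unemployment rate ≈ 7.48%; labor force participation rate ≈ 65.59%.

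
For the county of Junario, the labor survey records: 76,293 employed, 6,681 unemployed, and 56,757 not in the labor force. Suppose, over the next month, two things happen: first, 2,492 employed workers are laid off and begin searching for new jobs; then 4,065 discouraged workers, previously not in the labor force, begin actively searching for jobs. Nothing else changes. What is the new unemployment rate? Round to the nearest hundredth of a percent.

New unemployment rate ≈ 15.21%.

Initially, labor force = 76,293 + 6,681 = 82,974, so u = 6,681/82,974 = 8.05%.
After the first change, employed falls and unemployed rises by 2,492; labor force unchanged → E = 73,801, U = 9,173, labor force = 82,974.
After the second change, unemployed and labor force both rise by 4,065 → E = 73,801, U = 13,238, labor force = 87,039.
New unemployment rate = 13,238 / 87,039 = 15.21%.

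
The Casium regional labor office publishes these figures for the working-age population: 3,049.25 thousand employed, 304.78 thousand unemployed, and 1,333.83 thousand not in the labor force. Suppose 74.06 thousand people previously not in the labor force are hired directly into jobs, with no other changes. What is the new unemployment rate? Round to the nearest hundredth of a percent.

Initially, labor force = 3,049.25 + 304.78 = 3,354.03 thousand, so u = 304.78/3,354.03 = 9.09%.
After the change, employed and labor force both rise by 74.06; unemployed unchanged → E = 3,123.31, U = 304.78, labor force = 3,428.09 thousand.
New unemployment rate = 304.78 / 3,428.09 = 8.89%.

New unemployment rate ≈ 8.89%.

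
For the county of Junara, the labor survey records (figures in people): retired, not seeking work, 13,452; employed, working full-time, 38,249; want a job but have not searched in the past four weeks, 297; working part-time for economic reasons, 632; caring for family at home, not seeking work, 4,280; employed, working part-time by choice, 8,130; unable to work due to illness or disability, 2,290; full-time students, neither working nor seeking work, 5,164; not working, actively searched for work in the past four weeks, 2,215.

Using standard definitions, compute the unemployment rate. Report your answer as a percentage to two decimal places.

Unemployment rate ≈ 4.50%.

Employed = 38,249 + 632 + 8,130 = 47,011 (anyone who worked, including part-time for economic reasons, counts as employed).
Unemployed = 2,215.
Labor force = 47,011 + 2,215 = 49,226.
Unemployment rate = 2,215 / 49,226 = 4.50%.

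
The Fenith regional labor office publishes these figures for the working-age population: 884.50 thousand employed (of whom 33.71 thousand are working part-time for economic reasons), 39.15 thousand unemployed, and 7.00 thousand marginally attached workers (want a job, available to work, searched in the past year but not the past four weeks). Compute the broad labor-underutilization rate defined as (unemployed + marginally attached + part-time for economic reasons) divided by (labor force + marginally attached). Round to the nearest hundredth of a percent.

Broad underutilization rate ≈ 8.58%.

Labor force = 884.50 + 39.15 = 923.65 thousand.
Numerator = 39.15 + 7.00 + 33.71 = 79.86 thousand.
Denominator = 923.65 + 7.00 = 930.65 thousand.
Broad rate = 79.86 / 930.65 = 8.58%.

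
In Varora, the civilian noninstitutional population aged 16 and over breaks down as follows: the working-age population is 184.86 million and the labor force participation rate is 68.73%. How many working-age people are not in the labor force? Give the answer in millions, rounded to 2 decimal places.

Share not in the labor force = 1 − 0.6873 = 0.3127.
Not in labor force = 0.3127 × 184.86 ≈ 57.81 million.

About 57.81 million are not in the labor force.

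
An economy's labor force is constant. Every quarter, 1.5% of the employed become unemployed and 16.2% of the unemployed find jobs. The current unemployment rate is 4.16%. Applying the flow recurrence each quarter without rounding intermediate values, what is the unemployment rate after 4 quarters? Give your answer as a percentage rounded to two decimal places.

With a fixed labor force, u_{t+1} = u_t + s·(1−u_t) − f·u_t = u_t·(1−s−f) + s.
Here 1−s−f = 0.823 and s = 0.015.
u_1 = 0.041600 × 0.823 + 0.015 = 0.049237.
u_2 = 0.049237 × 0.823 + 0.015 = 0.055522.
u_3 = 0.055522 × 0.823 + 0.015 = 0.060695.
u_4 = 0.060695 × 0.823 + 0.015 = 0.064952.

Unemployment rate after four quarters ≈ 6.50%.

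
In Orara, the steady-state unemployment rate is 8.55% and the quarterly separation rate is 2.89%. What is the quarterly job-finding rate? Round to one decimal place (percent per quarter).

Job-finding rate ≈ 30.9% per quarter.

From u* = s/(s+f): f = s·(1−u)/u.
f = 2.89 × (1 − 0.0855) / 0.0855 = 2.6429 / 0.0855 ≈ 30.9% per quarter.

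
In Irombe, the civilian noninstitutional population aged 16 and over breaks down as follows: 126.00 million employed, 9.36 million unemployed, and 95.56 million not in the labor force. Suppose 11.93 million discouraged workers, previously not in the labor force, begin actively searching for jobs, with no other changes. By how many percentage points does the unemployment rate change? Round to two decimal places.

The unemployment rate changes by +7.54 percentage points.

Initially, labor force = 126.00 + 9.36 = 135.36 million, so u = 9.36/135.36 = 6.91%.
After the change, unemployed and labor force both rise by 11.93 → E = 126.00, U = 21.29, labor force = 147.29 million.
New unemployment rate = 21.29 / 147.29 = 14.45%.
Change = 14.45% − 6.91% = +7.54 percentage points.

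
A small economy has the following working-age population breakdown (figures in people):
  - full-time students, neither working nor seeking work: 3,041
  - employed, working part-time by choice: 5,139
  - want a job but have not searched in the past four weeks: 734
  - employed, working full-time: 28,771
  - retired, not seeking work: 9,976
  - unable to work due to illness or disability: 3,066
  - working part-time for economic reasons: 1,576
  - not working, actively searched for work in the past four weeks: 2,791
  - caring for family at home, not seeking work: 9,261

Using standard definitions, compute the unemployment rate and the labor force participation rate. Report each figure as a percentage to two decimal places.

Unemployment rate ≈ 7.29%; labor force participation rate ≈ 59.48%.

Employed = 5,139 + 28,771 + 1,576 = 35,486 (anyone who worked, including part-time for economic reasons, counts as employed).
Unemployed = 2,791.
Labor force = 35,486 + 2,791 = 38,277.
Not in labor force = 3,041 + 734 + 9,976 + 3,066 + 9,261 = 26,078 (those not working and not actively searching are outside the labor force — including those who want a job but have given up searching).
Civilian working-age population = 38,277 + 26,078 = 64,355.
Unemployment rate = 2,791 / 38,277 = 7.29%.
Labor force participation rate = 38,277 / 64,355 = 59.48%.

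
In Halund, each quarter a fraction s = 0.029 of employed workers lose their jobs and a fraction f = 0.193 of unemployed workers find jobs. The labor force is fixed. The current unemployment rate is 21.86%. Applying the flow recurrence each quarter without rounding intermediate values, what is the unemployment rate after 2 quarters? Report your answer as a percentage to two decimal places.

Unemployment rate after two quarters ≈ 18.39%.

With a fixed labor force, u_{t+1} = u_t + s·(1−u_t) − f·u_t = u_t·(1−s−f) + s.
Here 1−s−f = 0.778 and s = 0.029.
u_1 = 0.218600 × 0.778 + 0.029 = 0.199071.
u_2 = 0.199071 × 0.778 + 0.029 = 0.183877.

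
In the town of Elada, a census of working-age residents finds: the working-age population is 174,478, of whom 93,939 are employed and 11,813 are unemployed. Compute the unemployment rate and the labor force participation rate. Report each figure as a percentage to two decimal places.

Unemployment rate ≈ 11.17%; labor force participation rate ≈ 60.61%.

Labor force = employed + unemployed = 93,939 + 11,813 = 105,752.
Unemployment rate = 11,813 / 105,752 = 11.17%.
Labor force participation rate = 105,752 / 174,478 = 60.61%.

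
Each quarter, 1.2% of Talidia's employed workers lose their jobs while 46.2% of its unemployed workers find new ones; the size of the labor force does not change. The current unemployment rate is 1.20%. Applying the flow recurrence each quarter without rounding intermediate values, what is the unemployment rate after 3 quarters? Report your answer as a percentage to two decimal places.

Unemployment rate after three quarters ≈ 2.34%.

With a fixed labor force, u_{t+1} = u_t + s·(1−u_t) − f·u_t = u_t·(1−s−f) + s.
Here 1−s−f = 0.526 and s = 0.012.
u_1 = 0.012000 × 0.526 + 0.012 = 0.018312.
u_2 = 0.018312 × 0.526 + 0.012 = 0.021632.
u_3 = 0.021632 × 0.526 + 0.012 = 0.023378.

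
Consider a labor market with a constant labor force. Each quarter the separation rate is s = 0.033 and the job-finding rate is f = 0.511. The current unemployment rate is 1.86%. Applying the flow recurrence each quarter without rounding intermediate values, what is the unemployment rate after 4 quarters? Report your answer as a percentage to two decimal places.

With a fixed labor force, u_{t+1} = u_t + s·(1−u_t) − f·u_t = u_t·(1−s−f) + s.
Here 1−s−f = 0.456 and s = 0.033.
u_1 = 0.018600 × 0.456 + 0.033 = 0.041482.
u_2 = 0.041482 × 0.456 + 0.033 = 0.051916.
u_3 = 0.051916 × 0.456 + 0.033 = 0.056674.
u_4 = 0.056674 × 0.456 + 0.033 = 0.058843.

Unemployment rate after four quarters ≈ 5.88%.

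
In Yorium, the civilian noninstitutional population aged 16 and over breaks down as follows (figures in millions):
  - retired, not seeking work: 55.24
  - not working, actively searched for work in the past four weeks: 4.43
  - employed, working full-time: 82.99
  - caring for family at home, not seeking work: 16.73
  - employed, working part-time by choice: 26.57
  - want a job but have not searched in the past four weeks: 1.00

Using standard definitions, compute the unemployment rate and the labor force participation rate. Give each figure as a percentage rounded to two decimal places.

Unemployment rate ≈ 3.89%; labor force participation rate ≈ 60.97%.

Employed = 82.99 + 26.57 = 109.56 million.
Unemployed = 4.43 million.
Labor force = 109.56 + 4.43 = 113.99 million.
Not in labor force = 55.24 + 16.73 + 1.00 = 72.97 million (those not working and not actively searching are outside the labor force — including those who want a job but have given up searching).
Civilian working-age population = 113.99 + 72.97 = 186.96 million.
Unemployment rate = 4.43 / 113.99 = 3.89%.
Labor force participation rate = 113.99 / 186.96 = 60.97%.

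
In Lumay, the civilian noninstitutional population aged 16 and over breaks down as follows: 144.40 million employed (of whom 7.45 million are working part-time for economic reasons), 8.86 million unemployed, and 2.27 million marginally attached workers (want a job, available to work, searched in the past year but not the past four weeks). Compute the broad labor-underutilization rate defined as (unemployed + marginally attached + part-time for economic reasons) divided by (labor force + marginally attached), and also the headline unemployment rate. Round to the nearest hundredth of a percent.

Broad underutilization rate ≈ 11.95%; headline unemployment rate ≈ 5.78%.

Labor force = 144.40 + 8.86 = 153.26 million.
Numerator = 8.86 + 2.27 + 7.45 = 18.58 million.
Denominator = 153.26 + 2.27 = 155.53 million.
Broad rate = 18.58 / 155.53 = 11.95%.
Headline unemployment rate = 8.86 / 153.26 = 5.78%.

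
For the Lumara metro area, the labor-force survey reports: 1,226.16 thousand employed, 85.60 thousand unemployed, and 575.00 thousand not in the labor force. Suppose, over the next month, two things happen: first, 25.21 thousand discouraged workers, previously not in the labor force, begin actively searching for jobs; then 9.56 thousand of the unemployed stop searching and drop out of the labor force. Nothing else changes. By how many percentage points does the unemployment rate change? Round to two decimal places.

The unemployment rate changes by +1.10 percentage points.

Initially, labor force = 1,226.16 + 85.60 = 1,311.76 thousand, so u = 85.60/1,311.76 = 6.53%.
After the first change, unemployed and labor force both rise by 25.21 → E = 1,226.16, U = 110.81, labor force = 1,336.97 thousand.
After the second change, unemployed and labor force both fall by 9.56 → E = 1,226.16, U = 101.25, labor force = 1,327.41 thousand.
New unemployment rate = 101.25 / 1,327.41 = 7.63%.
Change = 7.63% − 6.53% = +1.10 percentage points.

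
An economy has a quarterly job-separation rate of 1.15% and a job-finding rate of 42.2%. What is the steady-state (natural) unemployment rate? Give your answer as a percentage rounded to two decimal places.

At steady state the flows balance: s·E = f·U, so U/(E+U) = s/(s+f).
u* = 1.15 / (1.15 + 42.2) = 1.15 / 43.35 = 2.65%.

Steady-state unemployment rate ≈ 2.65%.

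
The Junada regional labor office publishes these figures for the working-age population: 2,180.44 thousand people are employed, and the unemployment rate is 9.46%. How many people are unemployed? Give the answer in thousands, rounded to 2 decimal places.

About 227.82 thousand are unemployed.

Let U be the number unemployed. The labor force is E + U, and U/(E+U) = 0.0946.
So U = 0.0946 × 2,180.44 / (1 − 0.0946) = 206.2696 / 0.9054 ≈ 227.82 thousand.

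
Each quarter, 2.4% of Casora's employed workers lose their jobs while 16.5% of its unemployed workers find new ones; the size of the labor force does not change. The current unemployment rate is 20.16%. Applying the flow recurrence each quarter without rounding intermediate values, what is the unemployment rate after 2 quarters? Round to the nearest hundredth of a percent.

With a fixed labor force, u_{t+1} = u_t + s·(1−u_t) − f·u_t = u_t·(1−s−f) + s.
Here 1−s−f = 0.811 and s = 0.024.
u_1 = 0.201600 × 0.811 + 0.024 = 0.187498.
u_2 = 0.187498 × 0.811 + 0.024 = 0.176061.

Unemployment rate after two quarters ≈ 17.61%.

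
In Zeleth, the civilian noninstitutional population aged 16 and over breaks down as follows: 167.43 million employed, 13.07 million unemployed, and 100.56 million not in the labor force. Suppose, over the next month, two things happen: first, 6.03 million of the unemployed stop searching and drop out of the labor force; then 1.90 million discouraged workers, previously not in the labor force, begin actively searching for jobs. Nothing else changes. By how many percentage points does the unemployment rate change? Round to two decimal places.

The unemployment rate changes by −2.17 percentage points.

Initially, labor force = 167.43 + 13.07 = 180.50 million, so u = 13.07/180.50 = 7.24%.
After the first change, unemployed and labor force both fall by 6.03 → E = 167.43, U = 7.04, labor force = 174.47 million.
After the second change, unemployed and labor force both rise by 1.90 → E = 167.43, U = 8.94, labor force = 176.37 million.
New unemployment rate = 8.94 / 176.37 = 5.07%.
Change = 5.07% − 7.24% = −2.17 percentage points.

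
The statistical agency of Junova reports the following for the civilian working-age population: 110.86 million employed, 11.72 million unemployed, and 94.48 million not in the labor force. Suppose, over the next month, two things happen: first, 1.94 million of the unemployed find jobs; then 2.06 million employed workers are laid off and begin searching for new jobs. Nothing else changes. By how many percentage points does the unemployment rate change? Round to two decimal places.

The unemployment rate changes by +0.10 percentage points.

Initially, labor force = 110.86 + 11.72 = 122.58 million, so u = 11.72/122.58 = 9.56%.
After the first change, unemployed falls and employed rises by 1.94; labor force unchanged → E = 112.80, U = 9.78, labor force = 122.58 million.
After the second change, employed falls and unemployed rises by 2.06; labor force unchanged → E = 110.74, U = 11.84, labor force = 122.58 million.
New unemployment rate = 11.84 / 122.58 = 9.66%.
Change = 9.66% − 9.56% = +0.10 percentage points.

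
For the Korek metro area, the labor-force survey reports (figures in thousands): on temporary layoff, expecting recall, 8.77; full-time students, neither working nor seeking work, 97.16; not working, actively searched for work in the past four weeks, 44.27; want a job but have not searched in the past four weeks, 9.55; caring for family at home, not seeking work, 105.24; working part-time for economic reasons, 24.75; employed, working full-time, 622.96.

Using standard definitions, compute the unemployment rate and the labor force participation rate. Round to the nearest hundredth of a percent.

Unemployment rate ≈ 7.57%; labor force participation rate ≈ 76.78%.

Employed = 24.75 + 622.96 = 647.71 thousand (anyone who worked, including part-time for economic reasons, counts as employed).
Unemployed = 8.77 + 44.27 = 53.04 thousand (jobless and actively searching, or on temporary layoff).
Labor force = 647.71 + 53.04 = 700.75 thousand.
Not in labor force = 97.16 + 9.55 + 105.24 = 211.95 thousand (those not working and not actively searching are outside the labor force — including those who want a job but have given up searching).
Civilian working-age population = 700.75 + 211.95 = 912.70 thousand.
Unemployment rate = 53.04 / 700.75 = 7.57%.
Labor force participation rate = 700.75 / 912.70 = 76.78%.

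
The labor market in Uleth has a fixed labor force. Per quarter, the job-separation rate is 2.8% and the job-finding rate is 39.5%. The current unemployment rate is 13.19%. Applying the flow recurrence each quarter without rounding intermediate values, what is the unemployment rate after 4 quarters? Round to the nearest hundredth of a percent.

Unemployment rate after four quarters ≈ 7.35%.

With a fixed labor force, u_{t+1} = u_t + s·(1−u_t) − f·u_t = u_t·(1−s−f) + s.
Here 1−s−f = 0.577 and s = 0.028.
u_1 = 0.131900 × 0.577 + 0.028 = 0.104106.
u_2 = 0.104106 × 0.577 + 0.028 = 0.088069.
u_3 = 0.088069 × 0.577 + 0.028 = 0.078816.
u_4 = 0.078816 × 0.577 + 0.028 = 0.073477.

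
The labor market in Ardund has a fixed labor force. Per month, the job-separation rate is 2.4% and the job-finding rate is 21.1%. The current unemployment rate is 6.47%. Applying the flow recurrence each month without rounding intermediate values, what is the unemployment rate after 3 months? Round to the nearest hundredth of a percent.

Unemployment rate after three months ≈ 8.54%.

With a fixed labor force, u_{t+1} = u_t + s·(1−u_t) − f·u_t = u_t·(1−s−f) + s.
Here 1−s−f = 0.765 and s = 0.024.
u_1 = 0.064700 × 0.765 + 0.024 = 0.073495.
u_2 = 0.073495 × 0.765 + 0.024 = 0.080224.
u_3 = 0.080224 × 0.765 + 0.024 = 0.085371.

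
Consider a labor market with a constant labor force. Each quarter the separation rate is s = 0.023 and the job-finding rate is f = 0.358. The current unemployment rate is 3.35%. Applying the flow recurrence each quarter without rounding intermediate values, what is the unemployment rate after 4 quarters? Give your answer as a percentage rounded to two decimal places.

Unemployment rate after four quarters ≈ 5.64%.

With a fixed labor force, u_{t+1} = u_t + s·(1−u_t) − f·u_t = u_t·(1−s−f) + s.
Here 1−s−f = 0.619 and s = 0.023.
u_1 = 0.033500 × 0.619 + 0.023 = 0.043736.
u_2 = 0.043736 × 0.619 + 0.023 = 0.050073.
u_3 = 0.050073 × 0.619 + 0.023 = 0.053995.
u_4 = 0.053995 × 0.619 + 0.023 = 0.056423.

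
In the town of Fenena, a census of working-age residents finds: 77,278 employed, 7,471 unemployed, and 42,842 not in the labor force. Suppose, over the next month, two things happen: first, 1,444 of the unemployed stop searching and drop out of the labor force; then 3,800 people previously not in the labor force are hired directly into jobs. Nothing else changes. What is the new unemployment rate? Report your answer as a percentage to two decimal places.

New unemployment rate ≈ 6.92%.

Initially, labor force = 77,278 + 7,471 = 84,749, so u = 7,471/84,749 = 8.82%.
After the first change, unemployed and labor force both fall by 1,444 → E = 77,278, U = 6,027, labor force = 83,305.
After the second change, employed and labor force both rise by 3,800; unemployed unchanged → E = 81,078, U = 6,027, labor force = 87,105.
New unemployment rate = 6,027 / 87,105 = 6.92%.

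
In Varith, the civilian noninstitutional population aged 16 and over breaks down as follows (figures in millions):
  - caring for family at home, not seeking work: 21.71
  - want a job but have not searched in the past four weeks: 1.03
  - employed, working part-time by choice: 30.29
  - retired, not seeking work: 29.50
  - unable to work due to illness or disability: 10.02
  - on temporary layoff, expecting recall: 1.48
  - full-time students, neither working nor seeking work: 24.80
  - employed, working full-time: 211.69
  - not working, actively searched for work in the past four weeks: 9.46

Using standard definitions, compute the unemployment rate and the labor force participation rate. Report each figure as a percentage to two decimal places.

Employed = 30.29 + 211.69 = 241.98 million.
Unemployed = 1.48 + 9.46 = 10.94 million (jobless and actively searching, or on temporary layoff).
Labor force = 241.98 + 10.94 = 252.92 million.
Not in labor force = 21.71 + 1.03 + 29.50 + 10.02 + 24.80 = 87.06 million (those not working and not actively searching are outside the labor force — including those who want a job but have given up searching).
Civilian working-age population = 252.92 + 87.06 = 339.98 million.
Unemployment rate = 10.94 / 252.92 = 4.33%.
Labor force participation rate = 252.92 / 339.98 = 74.39%.

Unemployment rate ≈ 4.33%; labor force participation rate ≈ 74.39%.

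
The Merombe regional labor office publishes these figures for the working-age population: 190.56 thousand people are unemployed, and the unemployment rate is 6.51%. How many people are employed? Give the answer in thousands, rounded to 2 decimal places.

About 2,736.63 thousand are employed.

Labor force = U / u = 190.56 / 0.0651 ≈ 2,927.19 thousand.
Employed = labor force − unemployed = 2,927.19 − 190.56 = 2,736.63 thousand.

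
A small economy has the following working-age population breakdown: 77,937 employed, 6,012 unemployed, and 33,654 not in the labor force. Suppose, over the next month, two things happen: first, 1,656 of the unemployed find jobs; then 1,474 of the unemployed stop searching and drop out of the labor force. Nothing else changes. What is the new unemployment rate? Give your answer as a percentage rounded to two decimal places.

New unemployment rate ≈ 3.49%.

Initially, labor force = 77,937 + 6,012 = 83,949, so u = 6,012/83,949 = 7.16%.
After the first change, unemployed falls and employed rises by 1,656; labor force unchanged → E = 79,593, U = 4,356, labor force = 83,949.
After the second change, unemployed and labor force both fall by 1,474 → E = 79,593, U = 2,882, labor force = 82,475.
New unemployment rate = 2,882 / 82,475 = 3.49%.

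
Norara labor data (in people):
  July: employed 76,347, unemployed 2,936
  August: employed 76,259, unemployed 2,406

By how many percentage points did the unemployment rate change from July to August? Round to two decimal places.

The unemployment rate changed by −0.64 percentage points.

July: labor force = 76,347 + 2,936 = 79,283; u = 2,936/79,283 = 3.70%.
August: labor force = 76,259 + 2,406 = 78,665; u = 2,406/78,665 = 3.06%.
Change = 3.06% − 3.70% = −0.64 pp.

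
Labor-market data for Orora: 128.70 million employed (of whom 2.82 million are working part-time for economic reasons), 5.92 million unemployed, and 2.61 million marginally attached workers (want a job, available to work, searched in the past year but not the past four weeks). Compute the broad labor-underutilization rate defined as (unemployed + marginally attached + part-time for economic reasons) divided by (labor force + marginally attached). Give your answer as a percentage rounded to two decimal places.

Broad underutilization rate ≈ 8.27%.

Labor force = 128.70 + 5.92 = 134.62 million.
Numerator = 5.92 + 2.61 + 2.82 = 11.35 million.
Denominator = 134.62 + 2.61 = 137.23 million.
Broad rate = 11.35 / 137.23 = 8.27%.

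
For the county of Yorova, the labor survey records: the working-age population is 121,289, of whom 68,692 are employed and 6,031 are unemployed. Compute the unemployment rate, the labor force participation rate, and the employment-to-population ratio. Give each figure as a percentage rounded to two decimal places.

Unemployment rate ≈ 8.07%; labor force participation rate ≈ 61.61%; employment-population ratio ≈ 56.63%.

Labor force = employed + unemployed = 68,692 + 6,031 = 74,723.
Unemployment rate = 6,031 / 74,723 = 8.07%.
Labor force participation rate = 74,723 / 121,289 = 61.61%.
Employment-population ratio = 68,692 / 121,289 = 56.63%.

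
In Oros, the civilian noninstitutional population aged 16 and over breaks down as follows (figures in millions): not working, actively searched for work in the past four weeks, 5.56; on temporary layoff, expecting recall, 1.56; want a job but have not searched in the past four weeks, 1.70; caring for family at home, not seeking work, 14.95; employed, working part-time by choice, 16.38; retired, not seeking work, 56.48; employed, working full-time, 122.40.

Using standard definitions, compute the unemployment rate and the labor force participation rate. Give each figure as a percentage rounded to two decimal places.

Employed = 16.38 + 122.40 = 138.78 million.
Unemployed = 5.56 + 1.56 = 7.12 million (jobless and actively searching, or on temporary layoff).
Labor force = 138.78 + 7.12 = 145.90 million.
Not in labor force = 1.70 + 14.95 + 56.48 = 73.13 million (those not working and not actively searching are outside the labor force — including those who want a job but have given up searching).
Civilian working-age population = 145.90 + 73.13 = 219.03 million.
Unemployment rate = 7.12 / 145.90 = 4.88%.
Labor force participation rate = 145.90 / 219.03 = 66.61%.

Unemployment rate ≈ 4.88%; labor force participation rate ≈ 66.61%.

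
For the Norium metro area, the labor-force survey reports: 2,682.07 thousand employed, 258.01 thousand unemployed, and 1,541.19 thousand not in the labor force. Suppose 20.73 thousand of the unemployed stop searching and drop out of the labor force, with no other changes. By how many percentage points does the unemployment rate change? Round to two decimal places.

Initially, labor force = 2,682.07 + 258.01 = 2,940.08 thousand, so u = 258.01/2,940.08 = 8.78%.
After the change, unemployed and labor force both fall by 20.73 → E = 2,682.07, U = 237.28, labor force = 2,919.35 thousand.
New unemployment rate = 237.28 / 2,919.35 = 8.13%.
Change = 8.13% − 8.78% = −0.65 percentage points.

The unemployment rate changes by −0.65 percentage points.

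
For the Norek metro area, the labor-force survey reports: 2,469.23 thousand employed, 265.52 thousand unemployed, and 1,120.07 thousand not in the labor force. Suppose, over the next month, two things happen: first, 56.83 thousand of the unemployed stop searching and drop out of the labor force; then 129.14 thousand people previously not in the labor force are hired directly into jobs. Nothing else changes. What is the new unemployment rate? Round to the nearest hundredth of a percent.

New unemployment rate ≈ 7.43%.

Initially, labor force = 2,469.23 + 265.52 = 2,734.75 thousand, so u = 265.52/2,734.75 = 9.71%.
After the first change, unemployed and labor force both fall by 56.83 → E = 2,469.23, U = 208.69, labor force = 2,677.92 thousand.
After the second change, employed and labor force both rise by 129.14; unemployed unchanged → E = 2,598.37, U = 208.69, labor force = 2,807.06 thousand.
New unemployment rate = 208.69 / 2,807.06 = 7.43%.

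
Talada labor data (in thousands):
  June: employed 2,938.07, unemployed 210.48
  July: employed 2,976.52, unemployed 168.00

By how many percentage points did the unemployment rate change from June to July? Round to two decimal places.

The unemployment rate changed by −1.34 percentage points.

June: labor force = 2,938.07 + 210.48 = 3,148.55; u = 210.48/3,148.55 = 6.68%.
July: labor force = 2,976.52 + 168.00 = 3,144.52; u = 168.00/3,144.52 = 5.34%.
Change = 5.34% − 6.68% = −1.34 pp.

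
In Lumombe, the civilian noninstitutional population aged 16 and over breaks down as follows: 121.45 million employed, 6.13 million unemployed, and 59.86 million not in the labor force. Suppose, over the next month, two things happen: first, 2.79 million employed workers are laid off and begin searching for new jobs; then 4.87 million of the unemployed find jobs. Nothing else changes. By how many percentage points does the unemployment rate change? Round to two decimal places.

Initially, labor force = 121.45 + 6.13 = 127.58 million, so u = 6.13/127.58 = 4.80%.
After the first change, employed falls and unemployed rises by 2.79; labor force unchanged → E = 118.66, U = 8.92, labor force = 127.58 million.
After the second change, unemployed falls and employed rises by 4.87; labor force unchanged → E = 123.53, U = 4.05, labor force = 127.58 million.
New unemployment rate = 4.05 / 127.58 = 3.17%.
Change = 3.17% − 4.80% = −1.63 percentage points.

The unemployment rate changes by −1.63 percentage points.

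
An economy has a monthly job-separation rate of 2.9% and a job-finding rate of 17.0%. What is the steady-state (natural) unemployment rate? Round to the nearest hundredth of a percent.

Steady-state unemployment rate ≈ 14.57%.

At steady state the flows balance: s·E = f·U, so U/(E+U) = s/(s+f).
u* = 2.9 / (2.9 + 17.0) = 2.9 / 19.90 = 14.57%.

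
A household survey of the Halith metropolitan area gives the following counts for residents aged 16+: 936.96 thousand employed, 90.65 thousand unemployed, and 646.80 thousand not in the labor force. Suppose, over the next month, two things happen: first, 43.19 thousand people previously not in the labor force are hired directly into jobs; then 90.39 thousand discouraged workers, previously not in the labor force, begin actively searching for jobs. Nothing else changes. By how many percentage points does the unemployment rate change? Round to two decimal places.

The unemployment rate changes by +6.77 percentage points.

Initially, labor force = 936.96 + 90.65 = 1,027.61 thousand, so u = 90.65/1,027.61 = 8.82%.
After the first change, employed and labor force both rise by 43.19; unemployed unchanged → E = 980.15, U = 90.65, labor force = 1,070.80 thousand.
After the second change, unemployed and labor force both rise by 90.39 → E = 980.15, U = 181.04, labor force = 1,161.19 thousand.
New unemployment rate = 181.04 / 1,161.19 = 15.59%.
Change = 15.59% − 8.82% = +6.77 percentage points.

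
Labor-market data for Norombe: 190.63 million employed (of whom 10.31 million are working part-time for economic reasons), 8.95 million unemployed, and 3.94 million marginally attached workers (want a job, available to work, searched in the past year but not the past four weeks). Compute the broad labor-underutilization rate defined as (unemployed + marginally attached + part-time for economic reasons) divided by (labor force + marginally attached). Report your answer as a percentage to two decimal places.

Labor force = 190.63 + 8.95 = 199.58 million.
Numerator = 8.95 + 3.94 + 10.31 = 23.20 million.
Denominator = 199.58 + 3.94 = 203.52 million.
Broad rate = 23.20 / 203.52 = 11.40%.

Broad underutilization rate ≈ 11.40%.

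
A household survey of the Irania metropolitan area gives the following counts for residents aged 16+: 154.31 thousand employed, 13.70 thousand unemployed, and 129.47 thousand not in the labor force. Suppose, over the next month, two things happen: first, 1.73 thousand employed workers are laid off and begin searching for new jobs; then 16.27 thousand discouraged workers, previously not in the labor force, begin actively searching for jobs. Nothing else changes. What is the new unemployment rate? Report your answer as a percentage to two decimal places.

New unemployment rate ≈ 17.20%.

Initially, labor force = 154.31 + 13.70 = 168.01 thousand, so u = 13.70/168.01 = 8.15%.
After the first change, employed falls and unemployed rises by 1.73; labor force unchanged → E = 152.58, U = 15.43, labor force = 168.01 thousand.
After the second change, unemployed and labor force both rise by 16.27 → E = 152.58, U = 31.70, labor force = 184.28 thousand.
New unemployment rate = 31.70 / 184.28 = 17.20%.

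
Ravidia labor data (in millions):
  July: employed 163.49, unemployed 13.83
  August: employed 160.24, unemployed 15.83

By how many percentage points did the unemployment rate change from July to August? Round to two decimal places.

July: labor force = 163.49 + 13.83 = 177.32; u = 13.83/177.32 = 7.80%.
August: labor force = 160.24 + 15.83 = 176.07; u = 15.83/176.07 = 8.99%.
Change = 8.99% − 7.80% = +1.19 pp.

The unemployment rate changed by +1.19 percentage points.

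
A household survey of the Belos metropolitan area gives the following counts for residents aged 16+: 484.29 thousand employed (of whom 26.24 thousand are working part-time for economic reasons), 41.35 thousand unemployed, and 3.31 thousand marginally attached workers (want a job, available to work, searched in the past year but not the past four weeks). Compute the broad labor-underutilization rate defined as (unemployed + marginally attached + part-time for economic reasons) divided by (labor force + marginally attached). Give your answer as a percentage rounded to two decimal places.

Labor force = 484.29 + 41.35 = 525.64 thousand.
Numerator = 41.35 + 3.31 + 26.24 = 70.90 thousand.
Denominator = 525.64 + 3.31 = 528.95 thousand.
Broad rate = 70.90 / 528.95 = 13.40%.

Broad underutilization rate ≈ 13.40%.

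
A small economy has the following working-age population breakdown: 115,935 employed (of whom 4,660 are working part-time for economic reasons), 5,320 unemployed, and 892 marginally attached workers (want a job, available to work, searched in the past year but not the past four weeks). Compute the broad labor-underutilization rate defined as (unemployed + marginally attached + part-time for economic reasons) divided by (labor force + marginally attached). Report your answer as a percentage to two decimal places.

Broad underutilization rate ≈ 8.90%.

Labor force = 115,935 + 5,320 = 121,255.
Numerator = 5,320 + 892 + 4,660 = 10,872.
Denominator = 121,255 + 892 = 122,147.
Broad rate = 10,872 / 122,147 = 8.90%.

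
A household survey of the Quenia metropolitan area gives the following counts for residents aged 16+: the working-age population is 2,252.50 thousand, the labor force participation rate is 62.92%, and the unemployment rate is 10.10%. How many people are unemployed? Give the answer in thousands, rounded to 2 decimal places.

Labor force = 0.6292 × 2,252.50 = 1,417.27 thousand.
Unemployed = 0.1010 × 1,417.27 ≈ 143.14 thousand.

About 143.14 thousand are unemployed.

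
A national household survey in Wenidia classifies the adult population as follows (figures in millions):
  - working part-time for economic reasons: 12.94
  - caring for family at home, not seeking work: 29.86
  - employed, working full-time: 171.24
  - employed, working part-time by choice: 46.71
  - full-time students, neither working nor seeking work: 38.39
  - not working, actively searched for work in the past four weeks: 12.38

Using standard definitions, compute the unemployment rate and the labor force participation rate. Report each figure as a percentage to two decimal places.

Unemployment rate ≈ 5.09%; labor force participation rate ≈ 78.09%.

Employed = 12.94 + 171.24 + 46.71 = 230.89 million (anyone who worked, including part-time for economic reasons, counts as employed).
Unemployed = 12.38 million.
Labor force = 230.89 + 12.38 = 243.27 million.
Not in labor force = 29.86 + 38.39 = 68.25 million (those not working and not actively searching are outside the labor force).
Civilian working-age population = 243.27 + 68.25 = 311.52 million.
Unemployment rate = 12.38 / 243.27 = 5.09%.
Labor force participation rate = 243.27 / 311.52 = 78.09%.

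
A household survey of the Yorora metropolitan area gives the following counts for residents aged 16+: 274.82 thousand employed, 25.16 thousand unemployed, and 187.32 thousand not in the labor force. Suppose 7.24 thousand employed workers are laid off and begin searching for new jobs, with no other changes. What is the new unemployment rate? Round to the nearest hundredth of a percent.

New unemployment rate ≈ 10.80%.

Initially, labor force = 274.82 + 25.16 = 299.98 thousand, so u = 25.16/299.98 = 8.39%.
After the change, employed falls and unemployed rises by 7.24; labor force unchanged → E = 267.58, U = 32.40, labor force = 299.98 thousand.
New unemployment rate = 32.40 / 299.98 = 10.80%.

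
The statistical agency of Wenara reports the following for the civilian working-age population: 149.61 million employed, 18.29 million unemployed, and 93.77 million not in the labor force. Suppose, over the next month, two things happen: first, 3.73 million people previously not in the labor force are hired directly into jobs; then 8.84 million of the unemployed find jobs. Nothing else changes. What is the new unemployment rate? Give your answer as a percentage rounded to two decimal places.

New unemployment rate ≈ 5.51%.

Initially, labor force = 149.61 + 18.29 = 167.90 million, so u = 18.29/167.90 = 10.89%.
After the first change, employed and labor force both rise by 3.73; unemployed unchanged → E = 153.34, U = 18.29, labor force = 171.63 million.
After the second change, unemployed falls and employed rises by 8.84; labor force unchanged → E = 162.18, U = 9.45, labor force = 171.63 million.
New unemployment rate = 9.45 / 171.63 = 5.51%.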